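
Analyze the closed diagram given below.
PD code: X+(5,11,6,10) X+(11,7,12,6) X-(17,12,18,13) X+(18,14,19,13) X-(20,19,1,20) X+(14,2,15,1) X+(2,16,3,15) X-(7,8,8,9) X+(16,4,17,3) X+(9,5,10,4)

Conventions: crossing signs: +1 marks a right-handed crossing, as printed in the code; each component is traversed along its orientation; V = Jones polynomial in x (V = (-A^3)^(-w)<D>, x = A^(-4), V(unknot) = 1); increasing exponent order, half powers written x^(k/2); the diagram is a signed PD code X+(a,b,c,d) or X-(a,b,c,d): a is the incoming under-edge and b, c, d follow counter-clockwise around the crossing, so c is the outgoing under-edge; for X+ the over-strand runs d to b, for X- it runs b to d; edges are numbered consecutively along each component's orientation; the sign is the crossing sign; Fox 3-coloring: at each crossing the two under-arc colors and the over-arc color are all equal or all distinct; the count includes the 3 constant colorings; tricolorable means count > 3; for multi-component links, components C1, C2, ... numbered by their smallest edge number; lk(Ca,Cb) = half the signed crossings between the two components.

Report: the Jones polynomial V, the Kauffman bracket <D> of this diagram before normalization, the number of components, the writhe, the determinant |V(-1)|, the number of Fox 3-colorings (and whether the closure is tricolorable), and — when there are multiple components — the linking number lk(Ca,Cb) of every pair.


Jones polynomial: V(x) = x^2 + 2x^4 - 2x^5 + x^6 - 2x^7 + x^8
<D> = A^-20 - 2A^-16 + A^-12 - 2A^-8 + 2A^-4 + A^4; writhe +4
components 1, writhe +4 (10 crossings)
3-colorings: 27 of 3^10, det 9 — tricolorable
note: the span of V is 6, forcing >= 6 crossings in any diagram


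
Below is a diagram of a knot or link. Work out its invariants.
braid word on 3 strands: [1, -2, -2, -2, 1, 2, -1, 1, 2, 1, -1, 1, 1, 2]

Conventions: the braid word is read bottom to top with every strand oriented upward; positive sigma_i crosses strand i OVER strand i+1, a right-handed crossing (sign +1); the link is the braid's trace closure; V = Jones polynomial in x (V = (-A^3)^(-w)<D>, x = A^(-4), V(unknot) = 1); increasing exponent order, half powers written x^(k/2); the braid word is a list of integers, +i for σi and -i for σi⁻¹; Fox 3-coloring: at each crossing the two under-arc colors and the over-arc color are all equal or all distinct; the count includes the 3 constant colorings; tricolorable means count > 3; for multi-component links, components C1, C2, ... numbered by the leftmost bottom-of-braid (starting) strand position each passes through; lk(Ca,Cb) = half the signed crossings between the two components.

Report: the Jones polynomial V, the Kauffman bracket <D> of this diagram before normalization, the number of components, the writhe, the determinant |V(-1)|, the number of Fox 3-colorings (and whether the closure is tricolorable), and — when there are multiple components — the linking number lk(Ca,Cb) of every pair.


V(x) = x - x^2 + 2x^3 - x^4 + x^5 - x^6
bracket: -A^-12 + A^-8 - A^-4 + 2 - A^4 + A^8, w = +4
1 component, writhe +4, over 14 crossings
det 7, colorings 3 of 3^14 — not tricolorable
observation: w = +4 shifts under R1 moves; the (-A^3)^(-4) factor cancels that in V


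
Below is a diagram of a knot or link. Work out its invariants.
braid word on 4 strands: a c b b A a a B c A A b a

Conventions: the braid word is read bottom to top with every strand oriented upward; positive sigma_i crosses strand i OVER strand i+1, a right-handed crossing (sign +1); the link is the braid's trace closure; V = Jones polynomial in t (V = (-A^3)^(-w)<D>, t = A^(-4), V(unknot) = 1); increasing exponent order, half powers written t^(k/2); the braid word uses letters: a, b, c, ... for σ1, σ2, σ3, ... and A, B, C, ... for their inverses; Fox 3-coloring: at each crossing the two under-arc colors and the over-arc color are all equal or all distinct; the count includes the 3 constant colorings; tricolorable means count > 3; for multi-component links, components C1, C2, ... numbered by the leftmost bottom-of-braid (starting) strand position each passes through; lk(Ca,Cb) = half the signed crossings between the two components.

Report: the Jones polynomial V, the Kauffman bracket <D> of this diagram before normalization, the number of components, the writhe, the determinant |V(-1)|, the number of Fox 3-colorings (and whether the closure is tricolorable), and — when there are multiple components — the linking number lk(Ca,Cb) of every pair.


V(t) = 2t - 2t^2 + 3t^3 - 3t^4 + 2t^5 - 2t^6 + t^7
bracket: -A^-13 + 2A^-9 - 2A^-5 + 3A^-1 - 3A^3 + 2A^7 - 2A^11, w = +5
1 component, writhe +5, over 13 crossings
det 15, colorings 9 of 3^13 — tricolorable
observation: w = +5 shifts under R1 moves; the (-A^3)^(-5) factor cancels that in V


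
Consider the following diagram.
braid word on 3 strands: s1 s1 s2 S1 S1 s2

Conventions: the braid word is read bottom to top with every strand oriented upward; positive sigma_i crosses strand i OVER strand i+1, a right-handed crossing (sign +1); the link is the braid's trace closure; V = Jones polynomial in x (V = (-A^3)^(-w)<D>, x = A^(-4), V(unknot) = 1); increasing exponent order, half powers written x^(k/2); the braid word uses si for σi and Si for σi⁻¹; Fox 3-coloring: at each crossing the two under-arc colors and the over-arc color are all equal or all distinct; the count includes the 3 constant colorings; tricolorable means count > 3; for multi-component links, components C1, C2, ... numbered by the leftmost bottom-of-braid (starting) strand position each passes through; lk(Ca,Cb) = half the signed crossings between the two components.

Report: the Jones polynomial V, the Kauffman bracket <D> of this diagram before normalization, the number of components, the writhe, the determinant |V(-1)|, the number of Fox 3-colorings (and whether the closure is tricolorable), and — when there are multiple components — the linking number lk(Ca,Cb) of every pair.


V = 2 + x^2 + x^4
<D> = A^-10 + A^-2 + 2A^6 (w = +2)
3 components over 6 crossings, w = +2
lk(C1,C2): +1
lk(C1,C3) = -1
linking number lk(C2,C3) = +1
3 Fox colorings among 3^6, |V(-1)| = 4: not tricolorable
why: the 3 component pairs carry total linking +1


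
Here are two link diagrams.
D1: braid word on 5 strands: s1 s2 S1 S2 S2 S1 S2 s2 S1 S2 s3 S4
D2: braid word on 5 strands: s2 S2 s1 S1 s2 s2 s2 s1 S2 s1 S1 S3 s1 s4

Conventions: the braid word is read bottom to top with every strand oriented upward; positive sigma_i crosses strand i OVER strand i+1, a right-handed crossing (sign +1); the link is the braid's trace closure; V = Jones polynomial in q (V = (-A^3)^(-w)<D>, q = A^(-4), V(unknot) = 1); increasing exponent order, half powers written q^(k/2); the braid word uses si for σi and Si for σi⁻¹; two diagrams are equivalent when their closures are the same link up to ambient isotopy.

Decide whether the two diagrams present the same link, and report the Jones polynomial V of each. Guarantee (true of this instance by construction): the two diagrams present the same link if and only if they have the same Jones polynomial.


equivalent: no
V(D1) = -q^-6 + q^-5 - q^-4 + 2q^-3 - q^-2 + q^-1  (w -4, c 12, <D> = A^-8 - A^-4 + 2 - A^4 + A^8 - A^12)
D2 (bracket -A^-12 + A^-8 - A^-4 + 2 - A^4 + A^8; 14 crossings at w = +4): V = q - q^2 + 2q^3 - q^4 + q^5 - q^6
why: V(q) takes 2 values over 2 diagrams, fixing the grouping


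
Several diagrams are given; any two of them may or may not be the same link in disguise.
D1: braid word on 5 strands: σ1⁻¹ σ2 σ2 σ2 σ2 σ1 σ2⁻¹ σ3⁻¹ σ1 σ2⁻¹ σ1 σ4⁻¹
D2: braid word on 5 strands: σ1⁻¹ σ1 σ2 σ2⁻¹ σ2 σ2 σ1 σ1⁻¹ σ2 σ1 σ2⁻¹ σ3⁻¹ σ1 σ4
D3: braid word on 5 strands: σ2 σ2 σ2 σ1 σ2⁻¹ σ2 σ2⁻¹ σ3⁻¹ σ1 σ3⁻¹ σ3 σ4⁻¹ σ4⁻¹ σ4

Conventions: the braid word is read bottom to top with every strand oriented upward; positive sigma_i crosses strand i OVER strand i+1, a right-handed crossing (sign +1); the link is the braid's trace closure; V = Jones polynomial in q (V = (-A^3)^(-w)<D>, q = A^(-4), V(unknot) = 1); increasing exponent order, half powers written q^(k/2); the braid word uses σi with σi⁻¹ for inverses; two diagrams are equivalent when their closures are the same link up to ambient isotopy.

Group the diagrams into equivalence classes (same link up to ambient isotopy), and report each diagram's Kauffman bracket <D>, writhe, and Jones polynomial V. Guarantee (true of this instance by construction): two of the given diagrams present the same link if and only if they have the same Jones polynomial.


grouping into links: {D1, D2, D3}
V(D1) = q - q^2 + 2q^3 - q^4 + q^5 - q^6  (w +2, c 12, <D> = -A^-18 + A^-14 - A^-10 + 2A^-6 - A^-2 + A^2)
V(D2) = q - q^2 + 2q^3 - q^4 + q^5 - q^6  [14 crossings, <D> = -A^-12 + A^-8 - A^-4 + 2 - A^4 + A^8, w = +4]
D3 (bracket -A^-18 + A^-14 - A^-10 + 2A^-6 - A^-2 + A^2; 14 crossings at w = +2): V = q - q^2 + 2q^3 - q^4 + q^5 - q^6
why: one V(q) for all 3 diagrams — one class (guaranteed)


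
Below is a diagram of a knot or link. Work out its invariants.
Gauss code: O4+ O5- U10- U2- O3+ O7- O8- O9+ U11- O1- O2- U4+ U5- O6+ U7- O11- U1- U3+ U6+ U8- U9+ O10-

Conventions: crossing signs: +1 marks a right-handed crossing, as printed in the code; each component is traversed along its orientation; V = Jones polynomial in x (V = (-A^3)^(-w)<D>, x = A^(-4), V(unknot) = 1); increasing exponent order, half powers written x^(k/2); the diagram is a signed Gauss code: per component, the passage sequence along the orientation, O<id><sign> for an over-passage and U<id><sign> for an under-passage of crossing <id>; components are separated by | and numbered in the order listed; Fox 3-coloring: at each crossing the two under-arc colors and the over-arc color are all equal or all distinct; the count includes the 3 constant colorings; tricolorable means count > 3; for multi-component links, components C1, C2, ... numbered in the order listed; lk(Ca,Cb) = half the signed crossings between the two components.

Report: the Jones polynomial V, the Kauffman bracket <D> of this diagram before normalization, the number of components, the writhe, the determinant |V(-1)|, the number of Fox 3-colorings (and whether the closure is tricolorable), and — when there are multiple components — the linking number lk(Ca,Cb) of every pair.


V = -x^-4 + x^-3 + x^-1
<D> = -A^-5 - A^3 + A^7 (w = -3)
1 component over 11 crossings, w = -3
9 Fox colorings among 3^11, |V(-1)| = 3: tricolorable
why: det 3 = |V(-1)|; divisible by 3, so tricolorable


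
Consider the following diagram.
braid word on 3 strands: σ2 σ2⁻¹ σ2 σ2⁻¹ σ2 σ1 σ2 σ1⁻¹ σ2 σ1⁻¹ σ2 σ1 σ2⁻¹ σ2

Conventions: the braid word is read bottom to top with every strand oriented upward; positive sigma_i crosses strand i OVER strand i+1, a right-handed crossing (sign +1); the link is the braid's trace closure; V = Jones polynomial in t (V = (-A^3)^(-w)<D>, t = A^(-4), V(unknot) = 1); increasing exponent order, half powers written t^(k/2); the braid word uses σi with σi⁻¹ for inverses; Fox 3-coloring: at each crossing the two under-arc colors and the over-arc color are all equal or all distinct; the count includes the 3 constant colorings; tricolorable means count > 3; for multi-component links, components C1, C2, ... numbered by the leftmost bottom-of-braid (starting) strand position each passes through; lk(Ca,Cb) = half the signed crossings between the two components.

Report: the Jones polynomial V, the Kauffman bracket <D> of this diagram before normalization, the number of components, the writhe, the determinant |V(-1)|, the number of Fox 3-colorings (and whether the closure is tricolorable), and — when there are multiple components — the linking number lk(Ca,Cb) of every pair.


Jones polynomial: V(t) = t - t^2 + 2t^3 - t^4 + t^5 - t^6
<D> = -A^-12 + A^-8 - A^-4 + 2 - A^4 + A^8; writhe +4
components 1, writhe +4 (14 crossings)
3-colorings: 3 of 3^14, det 7 — not tricolorable
note: V spans 5 powers of t: at least 5 crossings in any diagram


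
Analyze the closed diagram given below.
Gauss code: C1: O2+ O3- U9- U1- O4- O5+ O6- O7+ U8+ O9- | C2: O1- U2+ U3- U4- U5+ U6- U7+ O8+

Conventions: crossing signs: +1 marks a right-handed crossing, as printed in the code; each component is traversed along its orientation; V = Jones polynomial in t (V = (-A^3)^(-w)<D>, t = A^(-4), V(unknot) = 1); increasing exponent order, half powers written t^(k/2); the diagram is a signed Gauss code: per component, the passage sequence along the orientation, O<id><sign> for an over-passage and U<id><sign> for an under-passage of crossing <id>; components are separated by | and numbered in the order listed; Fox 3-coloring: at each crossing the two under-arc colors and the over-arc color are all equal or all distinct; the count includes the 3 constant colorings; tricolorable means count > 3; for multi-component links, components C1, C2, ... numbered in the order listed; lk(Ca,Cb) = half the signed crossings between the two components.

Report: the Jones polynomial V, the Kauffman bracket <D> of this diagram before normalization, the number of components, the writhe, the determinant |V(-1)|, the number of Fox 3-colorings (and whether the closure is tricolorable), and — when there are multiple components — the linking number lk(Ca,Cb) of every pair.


V(t) = -t^(-1/2) - t^(1/2)
bracket: A^-5 + A^-1, w = -1
2 components, writhe -1, over 9 crossings
lk(C1,C2) = 0
det 0, colorings 9 of 3^9 — tricolorable
observation: the span of V is 1, within the link bound 9 + 2 - 1


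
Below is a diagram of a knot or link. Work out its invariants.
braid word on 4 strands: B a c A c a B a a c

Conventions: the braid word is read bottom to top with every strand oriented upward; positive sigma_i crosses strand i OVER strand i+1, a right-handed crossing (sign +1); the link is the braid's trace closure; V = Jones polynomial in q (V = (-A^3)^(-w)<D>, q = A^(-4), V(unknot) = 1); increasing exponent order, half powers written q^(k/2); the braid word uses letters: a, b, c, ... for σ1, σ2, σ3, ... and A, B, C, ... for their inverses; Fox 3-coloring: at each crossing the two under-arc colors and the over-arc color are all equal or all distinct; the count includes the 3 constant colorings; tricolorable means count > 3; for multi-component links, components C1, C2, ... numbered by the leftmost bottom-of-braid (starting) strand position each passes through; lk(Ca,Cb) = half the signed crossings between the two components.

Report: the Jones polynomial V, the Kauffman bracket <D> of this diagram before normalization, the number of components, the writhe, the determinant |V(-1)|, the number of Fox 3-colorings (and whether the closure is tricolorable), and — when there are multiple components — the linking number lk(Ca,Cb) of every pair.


Jones polynomial: V(q) = -q^(-1/2) + 2q^(1/2) - 4q^(3/2) + 4q^(5/2) - 6q^(7/2) + 5q^(9/2) - 4q^(11/2) + 3q^(13/2) - q^(15/2)
<D> = -A^-18 + 3A^-14 - 4A^-10 + 5A^-6 - 6A^-2 + 4A^2 - 4A^6 + 2A^10 - A^14; writhe +4
components 2, writhe +4 (10 crossings)
linking number lk(C1,C2) = +1
3-colorings: 9 of 3^10, det 30 — tricolorable
note: the 1 component pair carries total linking +1


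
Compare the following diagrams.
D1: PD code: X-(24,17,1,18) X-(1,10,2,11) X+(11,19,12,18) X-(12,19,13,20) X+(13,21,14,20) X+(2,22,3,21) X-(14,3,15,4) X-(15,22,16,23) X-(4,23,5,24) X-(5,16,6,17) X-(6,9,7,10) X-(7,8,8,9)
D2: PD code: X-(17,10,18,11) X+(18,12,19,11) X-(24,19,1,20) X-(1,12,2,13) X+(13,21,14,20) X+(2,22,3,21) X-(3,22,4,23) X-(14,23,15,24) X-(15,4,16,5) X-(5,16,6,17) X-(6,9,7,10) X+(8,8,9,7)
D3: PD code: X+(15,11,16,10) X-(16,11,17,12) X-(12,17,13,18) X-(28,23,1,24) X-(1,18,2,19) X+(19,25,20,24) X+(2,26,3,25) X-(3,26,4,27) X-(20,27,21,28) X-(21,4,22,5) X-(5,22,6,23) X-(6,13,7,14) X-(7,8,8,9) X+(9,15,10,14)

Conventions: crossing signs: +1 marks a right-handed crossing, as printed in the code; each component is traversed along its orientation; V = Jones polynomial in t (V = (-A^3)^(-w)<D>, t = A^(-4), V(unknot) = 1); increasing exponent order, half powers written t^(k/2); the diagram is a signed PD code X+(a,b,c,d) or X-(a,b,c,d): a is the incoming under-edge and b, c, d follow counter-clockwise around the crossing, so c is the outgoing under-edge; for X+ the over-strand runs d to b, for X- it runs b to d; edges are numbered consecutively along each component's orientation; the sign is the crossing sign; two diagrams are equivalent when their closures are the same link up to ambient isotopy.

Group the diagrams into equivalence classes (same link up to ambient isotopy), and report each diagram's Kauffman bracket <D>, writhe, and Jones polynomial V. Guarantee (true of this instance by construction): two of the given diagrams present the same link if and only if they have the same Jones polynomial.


grouping into links: {D1, D2, D3}
V(D1) = -t^-4 + t^-3 + t^-1  (w -6, c 12, <D> = A^-14 + A^-6 - A^-2)
V(D2) = -t^-4 + t^-3 + t^-1  (w -4, c 12, <D> = A^-8 + 1 - A^4)
V(D3) = -t^-4 + t^-3 + t^-1  [14 crossings, <D> = A^-14 + A^-6 - A^-2, w = -6]
why: one V(t) for all 3 diagrams — one class (guaranteed)


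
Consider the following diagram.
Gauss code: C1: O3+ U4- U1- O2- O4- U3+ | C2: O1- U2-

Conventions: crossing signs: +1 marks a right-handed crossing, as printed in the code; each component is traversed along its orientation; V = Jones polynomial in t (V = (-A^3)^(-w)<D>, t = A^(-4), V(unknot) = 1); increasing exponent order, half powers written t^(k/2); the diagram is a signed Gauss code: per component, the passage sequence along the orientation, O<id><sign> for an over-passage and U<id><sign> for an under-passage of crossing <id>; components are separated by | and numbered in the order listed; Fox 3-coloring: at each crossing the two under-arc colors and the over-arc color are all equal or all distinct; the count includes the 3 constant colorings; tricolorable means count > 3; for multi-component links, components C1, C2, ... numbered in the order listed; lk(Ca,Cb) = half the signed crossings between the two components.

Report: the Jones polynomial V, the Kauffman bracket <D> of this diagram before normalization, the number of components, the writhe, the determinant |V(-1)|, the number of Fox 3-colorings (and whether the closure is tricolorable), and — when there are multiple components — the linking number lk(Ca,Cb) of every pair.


V(t) = -t^(-5/2) - t^(-1/2)
bracket: -A^-4 - A^4, w = -2
2 components, writhe -2, over 4 crossings
lk(C1,C2) = -1
det 2, colorings 3 of 3^4 — not tricolorable
observation: w = -2 (over 4 crossings) is diagram-only; (-A^3)^(2) removes it from V


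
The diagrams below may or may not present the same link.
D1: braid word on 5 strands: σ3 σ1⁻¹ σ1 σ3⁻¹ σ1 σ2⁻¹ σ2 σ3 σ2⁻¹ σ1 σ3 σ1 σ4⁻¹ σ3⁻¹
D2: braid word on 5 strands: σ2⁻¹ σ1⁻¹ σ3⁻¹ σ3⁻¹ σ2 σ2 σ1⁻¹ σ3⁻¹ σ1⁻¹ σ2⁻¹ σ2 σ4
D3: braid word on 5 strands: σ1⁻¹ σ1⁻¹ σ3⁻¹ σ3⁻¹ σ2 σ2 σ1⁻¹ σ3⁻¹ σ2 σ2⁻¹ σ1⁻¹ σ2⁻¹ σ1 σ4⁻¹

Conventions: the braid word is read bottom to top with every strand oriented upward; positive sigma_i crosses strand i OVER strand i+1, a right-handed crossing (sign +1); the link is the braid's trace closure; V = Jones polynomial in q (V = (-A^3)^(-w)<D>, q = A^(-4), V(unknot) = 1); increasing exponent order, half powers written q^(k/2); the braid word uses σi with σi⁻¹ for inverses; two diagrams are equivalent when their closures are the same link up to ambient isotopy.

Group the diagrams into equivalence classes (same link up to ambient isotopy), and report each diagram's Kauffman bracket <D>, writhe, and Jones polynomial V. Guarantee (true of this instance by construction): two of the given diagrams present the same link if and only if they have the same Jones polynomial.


equivalence classes: {D1} | {D2, D3}
D1 (bracket -A^-10 + A^-6 + A^2; 14 crossings at w = +2): V = q + q^3 - q^4
V(D2) = q^-7 - 2q^-6 + 2q^-5 - 3q^-4 + 3q^-3 - 2q^-2 + 2q^-1  [12 crossings, <D> = 2A^-8 - 2A^-4 + 3 - 3A^4 + 2A^8 - 2A^12 + A^16, w = -4]
V(D3) = q^-7 - 2q^-6 + 2q^-5 - 3q^-4 + 3q^-3 - 2q^-2 + 2q^-1  (w -6, c 14, <D> = 2A^-14 - 2A^-10 + 3A^-6 - 3A^-2 + 2A^2 - 2A^6 + A^10)
observation: V(q) takes 2 values over 3 diagrams, fixing the grouping


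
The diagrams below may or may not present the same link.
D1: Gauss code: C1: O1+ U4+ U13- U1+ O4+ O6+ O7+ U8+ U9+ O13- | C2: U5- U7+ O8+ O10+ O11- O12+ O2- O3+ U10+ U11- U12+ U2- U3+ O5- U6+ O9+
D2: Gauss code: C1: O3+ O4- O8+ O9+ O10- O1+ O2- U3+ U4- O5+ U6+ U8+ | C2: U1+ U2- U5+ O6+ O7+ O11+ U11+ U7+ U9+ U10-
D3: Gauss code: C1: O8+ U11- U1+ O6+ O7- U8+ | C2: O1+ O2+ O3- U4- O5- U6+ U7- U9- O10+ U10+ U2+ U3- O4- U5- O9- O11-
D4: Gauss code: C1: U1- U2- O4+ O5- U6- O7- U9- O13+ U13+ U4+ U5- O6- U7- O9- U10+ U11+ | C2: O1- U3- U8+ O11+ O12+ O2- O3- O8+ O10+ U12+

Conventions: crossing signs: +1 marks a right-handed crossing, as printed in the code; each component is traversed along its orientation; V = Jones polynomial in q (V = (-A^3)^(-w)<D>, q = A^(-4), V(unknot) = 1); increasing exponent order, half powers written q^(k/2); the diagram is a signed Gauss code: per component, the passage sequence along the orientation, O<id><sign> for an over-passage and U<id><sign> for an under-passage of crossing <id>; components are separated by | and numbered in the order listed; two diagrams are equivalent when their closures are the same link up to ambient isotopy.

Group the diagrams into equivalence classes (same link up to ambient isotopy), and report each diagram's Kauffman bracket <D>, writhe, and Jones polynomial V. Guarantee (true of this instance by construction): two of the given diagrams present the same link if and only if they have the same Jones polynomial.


grouping into links: {D1} | {D2} | {D3, D4}
V(D1) = -q^(1/2) + q^(3/2) - q^(5/2) - q^(9/2)  (w +5, c 13, <D> = A^-3 + A^5 - A^9 + A^13)
D2 (bracket A^5 + A^13; 11 crossings at w = +5): V = -q^(1/2) - q^(5/2)
D3 (bracket A^-1 + A^3 + A^7 - A^15; 11 crossings at w = -1): V = q^(-9/2) - q^(-5/2) - q^(-3/2) - q^(-1/2)
V(D4) = q^(-9/2) - q^(-5/2) - q^(-3/2) - q^(-1/2)  [13 crossings, <D> = A^-1 + A^3 + A^7 - A^15, w = -1]
why: comparing 4 Jones polynomials yields 3 groups


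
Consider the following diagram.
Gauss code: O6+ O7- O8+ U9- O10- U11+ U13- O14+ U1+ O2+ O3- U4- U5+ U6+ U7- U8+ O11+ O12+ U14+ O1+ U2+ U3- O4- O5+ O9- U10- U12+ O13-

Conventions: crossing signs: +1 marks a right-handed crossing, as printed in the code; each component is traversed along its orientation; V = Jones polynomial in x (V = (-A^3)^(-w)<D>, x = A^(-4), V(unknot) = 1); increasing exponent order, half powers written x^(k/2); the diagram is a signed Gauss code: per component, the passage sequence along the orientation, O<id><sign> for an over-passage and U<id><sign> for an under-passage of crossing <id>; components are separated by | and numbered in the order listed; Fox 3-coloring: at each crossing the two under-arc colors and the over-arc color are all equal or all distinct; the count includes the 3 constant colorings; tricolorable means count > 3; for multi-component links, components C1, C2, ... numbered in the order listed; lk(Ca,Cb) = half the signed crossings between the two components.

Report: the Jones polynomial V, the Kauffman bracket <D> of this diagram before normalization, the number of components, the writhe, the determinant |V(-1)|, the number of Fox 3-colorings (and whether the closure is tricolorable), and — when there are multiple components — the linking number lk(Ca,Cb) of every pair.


Jones polynomial: V(x) = -x^-1 + 2 - x + 2x^2 - x^3 + x^4 - x^5
<D> = -A^-14 + A^-10 - A^-6 + 2A^-2 - A^2 + 2A^6 - A^10; writhe +2
components 1, writhe +2 (14 crossings)
3-colorings: 9 of 3^14, det 9 — tricolorable
note: w = +2 shifts under R1 moves; the (-A^3)^(-2) factor cancels that in V


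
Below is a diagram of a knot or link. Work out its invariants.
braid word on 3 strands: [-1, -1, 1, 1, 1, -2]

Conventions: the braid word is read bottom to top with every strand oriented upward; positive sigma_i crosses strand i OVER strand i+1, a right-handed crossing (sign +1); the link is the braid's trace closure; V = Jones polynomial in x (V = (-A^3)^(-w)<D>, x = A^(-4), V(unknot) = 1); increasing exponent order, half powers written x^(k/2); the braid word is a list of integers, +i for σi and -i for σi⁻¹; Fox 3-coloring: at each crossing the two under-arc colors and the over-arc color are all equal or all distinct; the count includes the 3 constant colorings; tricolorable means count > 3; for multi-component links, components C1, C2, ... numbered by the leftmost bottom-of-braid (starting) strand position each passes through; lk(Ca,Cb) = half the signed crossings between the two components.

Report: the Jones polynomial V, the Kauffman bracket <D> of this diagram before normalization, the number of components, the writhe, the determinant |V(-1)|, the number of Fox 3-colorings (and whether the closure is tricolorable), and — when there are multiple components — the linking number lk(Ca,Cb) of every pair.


Jones polynomial: V(x) = 1
<D> = 1; writhe 0
components 1, writhe 0 (6 crossings)
3-colorings: 3 of 3^6, det 1 — not tricolorable
note: |V(-1)| = 1: so not tricolorable, since 3 does not divide 1


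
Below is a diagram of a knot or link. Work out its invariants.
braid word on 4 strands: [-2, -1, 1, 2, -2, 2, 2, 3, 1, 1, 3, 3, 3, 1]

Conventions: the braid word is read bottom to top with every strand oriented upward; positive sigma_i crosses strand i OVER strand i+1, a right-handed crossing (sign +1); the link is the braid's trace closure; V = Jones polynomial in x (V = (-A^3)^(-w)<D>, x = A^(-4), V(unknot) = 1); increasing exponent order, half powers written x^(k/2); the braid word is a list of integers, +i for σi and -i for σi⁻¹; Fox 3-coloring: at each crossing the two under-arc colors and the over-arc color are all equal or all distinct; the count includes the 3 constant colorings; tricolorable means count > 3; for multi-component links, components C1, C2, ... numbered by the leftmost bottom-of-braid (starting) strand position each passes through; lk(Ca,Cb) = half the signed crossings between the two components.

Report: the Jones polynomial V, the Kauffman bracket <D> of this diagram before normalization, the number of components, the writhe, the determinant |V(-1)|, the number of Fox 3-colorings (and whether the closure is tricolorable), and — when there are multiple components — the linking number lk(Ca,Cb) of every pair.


Jones polynomial: V(x) = -x^(5/2) - 2x^(9/2) + 2x^(11/2) - 2x^(13/2) + 2x^(15/2) - 2x^(17/2) + x^(19/2)
<D> = A^-14 - 2A^-10 + 2A^-6 - 2A^-2 + 2A^2 - 2A^6 - A^14; writhe +8
components 2, writhe +8 (14 crossings)
linking number lk(C1,C2) = +2
3-colorings: 9 of 3^14, det 12 — tricolorable
note: w = +8 shifts under R1 moves; the (-A^3)^(-8) factor cancels that in V


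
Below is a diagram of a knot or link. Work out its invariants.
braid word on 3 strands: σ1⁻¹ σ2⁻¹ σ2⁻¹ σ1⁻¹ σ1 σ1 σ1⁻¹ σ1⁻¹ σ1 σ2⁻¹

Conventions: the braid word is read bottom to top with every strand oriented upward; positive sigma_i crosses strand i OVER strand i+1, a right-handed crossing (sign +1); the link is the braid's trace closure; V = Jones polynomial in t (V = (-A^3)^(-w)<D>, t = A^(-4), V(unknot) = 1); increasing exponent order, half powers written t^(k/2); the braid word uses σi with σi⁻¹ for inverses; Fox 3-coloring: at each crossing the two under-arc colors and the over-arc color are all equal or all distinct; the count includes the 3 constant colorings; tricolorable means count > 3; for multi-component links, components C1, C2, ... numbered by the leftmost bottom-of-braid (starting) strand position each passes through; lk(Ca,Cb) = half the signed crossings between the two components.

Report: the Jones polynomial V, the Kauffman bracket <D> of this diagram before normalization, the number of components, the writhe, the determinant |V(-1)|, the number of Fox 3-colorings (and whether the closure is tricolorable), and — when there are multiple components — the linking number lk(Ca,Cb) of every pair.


V = -t^-4 + t^-3 + t^-1
<D> = A^-8 + 1 - A^4 (w = -4)
1 component over 10 crossings, w = -4
9 Fox colorings among 3^10, |V(-1)| = 3: tricolorable
why: inverse pairs cancel, leaving σ1⁻¹ σ2⁻¹ σ2⁻¹ σ2⁻¹


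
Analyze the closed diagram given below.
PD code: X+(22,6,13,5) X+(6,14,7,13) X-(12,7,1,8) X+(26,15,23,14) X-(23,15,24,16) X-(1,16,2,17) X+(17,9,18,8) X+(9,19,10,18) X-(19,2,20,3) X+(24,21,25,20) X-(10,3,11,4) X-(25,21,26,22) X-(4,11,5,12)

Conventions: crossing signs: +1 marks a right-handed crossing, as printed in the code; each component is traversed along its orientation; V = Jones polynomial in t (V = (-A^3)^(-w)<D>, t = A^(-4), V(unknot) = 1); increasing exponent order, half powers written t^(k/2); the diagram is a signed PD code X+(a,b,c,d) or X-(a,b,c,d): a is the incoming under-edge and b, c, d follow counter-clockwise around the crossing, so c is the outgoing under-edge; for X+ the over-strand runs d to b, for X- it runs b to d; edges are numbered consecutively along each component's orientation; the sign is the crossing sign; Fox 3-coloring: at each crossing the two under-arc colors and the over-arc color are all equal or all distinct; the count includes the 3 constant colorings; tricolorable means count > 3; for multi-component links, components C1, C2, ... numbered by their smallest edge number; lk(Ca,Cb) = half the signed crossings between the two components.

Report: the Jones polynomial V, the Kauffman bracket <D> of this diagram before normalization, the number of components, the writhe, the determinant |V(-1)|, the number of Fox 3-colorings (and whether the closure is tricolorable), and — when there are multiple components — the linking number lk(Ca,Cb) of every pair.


V = -t^-5 + t^-2 + t^-1 + 1 + t + t^3
<D> = -A^-15 - A^-7 - A^-3 - A - A^5 + A^17 (w = -1)
3 components over 13 crossings, w = -1
lk(C1,C2): +1
lk(C1,C3) = 0
linking number lk(C2,C3) = 0
9 Fox colorings among 3^13, |V(-1)| = 0: tricolorable
why: the 3 component pairs carry total linking +1


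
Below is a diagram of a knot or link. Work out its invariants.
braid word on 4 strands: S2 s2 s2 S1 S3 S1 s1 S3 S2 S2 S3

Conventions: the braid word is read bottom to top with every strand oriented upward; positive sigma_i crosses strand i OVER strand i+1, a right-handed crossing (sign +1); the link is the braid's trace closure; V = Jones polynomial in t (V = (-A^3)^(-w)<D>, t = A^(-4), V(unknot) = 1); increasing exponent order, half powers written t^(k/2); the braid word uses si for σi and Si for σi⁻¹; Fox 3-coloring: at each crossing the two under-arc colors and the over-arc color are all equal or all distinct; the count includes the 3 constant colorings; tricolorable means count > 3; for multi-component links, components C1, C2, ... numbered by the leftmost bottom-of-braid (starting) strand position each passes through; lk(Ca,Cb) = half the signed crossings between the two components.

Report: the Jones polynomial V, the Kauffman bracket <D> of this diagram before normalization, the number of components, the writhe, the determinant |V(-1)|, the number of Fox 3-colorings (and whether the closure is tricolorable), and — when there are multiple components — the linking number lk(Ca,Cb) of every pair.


V = -t^-6 + t^-5 - t^-4 + 2t^-3 - t^-2 + t^-1
<D> = -A^-11 + A^-7 - 2A^-3 + A - A^5 + A^9 (w = -5)
1 component over 11 crossings, w = -5
3 Fox colorings among 3^11, |V(-1)| = 7: not tricolorable
why: w = -5 shifts under R1 moves; the (-A^3)^(5) factor cancels that in V


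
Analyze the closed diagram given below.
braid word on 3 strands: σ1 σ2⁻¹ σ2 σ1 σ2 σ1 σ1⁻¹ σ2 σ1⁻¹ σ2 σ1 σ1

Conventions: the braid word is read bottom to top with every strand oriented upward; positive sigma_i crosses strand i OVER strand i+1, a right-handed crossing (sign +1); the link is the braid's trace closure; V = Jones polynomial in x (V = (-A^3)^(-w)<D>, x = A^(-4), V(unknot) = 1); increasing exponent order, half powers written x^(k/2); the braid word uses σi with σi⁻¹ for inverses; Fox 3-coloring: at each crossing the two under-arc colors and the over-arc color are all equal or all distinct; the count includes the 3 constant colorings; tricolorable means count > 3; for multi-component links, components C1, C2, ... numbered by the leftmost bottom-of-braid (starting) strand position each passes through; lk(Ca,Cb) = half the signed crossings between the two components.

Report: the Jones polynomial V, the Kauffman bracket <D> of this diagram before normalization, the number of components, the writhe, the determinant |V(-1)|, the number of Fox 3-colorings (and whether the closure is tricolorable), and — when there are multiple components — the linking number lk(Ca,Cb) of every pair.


V(x) = x^2 - x^3 + 3x^4 - 3x^5 + 3x^6 - 3x^7 + 2x^8 - x^9
bracket: -A^-18 + 2A^-14 - 3A^-10 + 3A^-6 - 3A^-2 + 3A^2 - A^6 + A^10, w = +6
1 component, writhe +6, over 12 crossings
det 17, colorings 3 of 3^12 — not tricolorable
observation: the word shrinks to σ1 σ1 σ2 σ2 σ1⁻¹ σ2 σ1 σ1 after cancelling


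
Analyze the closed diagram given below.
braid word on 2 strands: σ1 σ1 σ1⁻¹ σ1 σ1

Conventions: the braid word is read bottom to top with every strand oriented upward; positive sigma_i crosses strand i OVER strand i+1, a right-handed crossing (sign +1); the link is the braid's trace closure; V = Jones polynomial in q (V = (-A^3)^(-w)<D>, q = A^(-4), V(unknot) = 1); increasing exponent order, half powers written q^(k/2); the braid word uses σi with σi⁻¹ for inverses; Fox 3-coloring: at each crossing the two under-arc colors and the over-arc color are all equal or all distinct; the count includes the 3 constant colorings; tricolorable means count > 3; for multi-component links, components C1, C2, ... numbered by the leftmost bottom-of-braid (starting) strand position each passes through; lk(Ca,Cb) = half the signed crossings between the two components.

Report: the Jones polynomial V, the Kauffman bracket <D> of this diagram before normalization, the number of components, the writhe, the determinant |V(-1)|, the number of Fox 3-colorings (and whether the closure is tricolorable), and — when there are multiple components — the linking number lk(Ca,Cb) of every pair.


Jones polynomial: V(q) = q + q^3 - q^4
<D> = A^-7 - A^-3 - A^5; writhe +3
components 1, writhe +3 (5 crossings)
3-colorings: 9 of 3^5, det 3 — tricolorable
note: a (2,3) torus form — a single generator 3 times


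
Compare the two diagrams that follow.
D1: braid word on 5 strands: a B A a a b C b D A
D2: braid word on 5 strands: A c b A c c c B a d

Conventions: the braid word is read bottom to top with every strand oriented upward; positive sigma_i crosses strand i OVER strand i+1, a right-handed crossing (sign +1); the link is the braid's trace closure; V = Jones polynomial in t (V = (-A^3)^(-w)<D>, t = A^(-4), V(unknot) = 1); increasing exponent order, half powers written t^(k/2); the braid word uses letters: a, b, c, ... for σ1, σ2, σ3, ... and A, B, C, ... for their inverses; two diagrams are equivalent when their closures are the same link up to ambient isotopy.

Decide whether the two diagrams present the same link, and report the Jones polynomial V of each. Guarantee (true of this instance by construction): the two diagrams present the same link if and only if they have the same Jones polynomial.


equivalent: no
D1 (bracket 1; 10 crossings at w = 0): V = 1
V(D2) = t + t^3 - t^4  (w +4, c 10, <D> = -A^-4 + 1 + A^8)
key observation: 2 values of V(t) split the 2 diagrams


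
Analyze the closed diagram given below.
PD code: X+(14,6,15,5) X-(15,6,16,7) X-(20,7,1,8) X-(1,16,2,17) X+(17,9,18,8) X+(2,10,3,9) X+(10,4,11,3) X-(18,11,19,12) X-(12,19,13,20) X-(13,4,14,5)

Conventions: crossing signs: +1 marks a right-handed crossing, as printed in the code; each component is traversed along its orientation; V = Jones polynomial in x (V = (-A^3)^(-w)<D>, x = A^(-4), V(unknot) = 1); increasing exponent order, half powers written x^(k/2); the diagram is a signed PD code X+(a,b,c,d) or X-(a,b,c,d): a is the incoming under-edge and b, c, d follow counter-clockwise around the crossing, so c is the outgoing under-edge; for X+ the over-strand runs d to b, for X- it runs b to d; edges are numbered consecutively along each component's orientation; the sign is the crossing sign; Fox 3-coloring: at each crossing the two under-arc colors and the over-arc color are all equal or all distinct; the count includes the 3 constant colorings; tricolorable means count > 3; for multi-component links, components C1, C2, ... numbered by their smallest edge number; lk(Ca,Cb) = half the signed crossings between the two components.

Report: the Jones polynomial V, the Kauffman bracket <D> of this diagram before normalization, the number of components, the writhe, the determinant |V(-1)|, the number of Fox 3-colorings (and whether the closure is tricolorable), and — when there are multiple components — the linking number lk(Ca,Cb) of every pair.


V(x) = -x^-4 + x^-3 + x^-1
bracket: A^-2 + A^6 - A^10, w = -2
1 component, writhe -2, over 10 crossings
det 3, colorings 9 of 3^10 — tricolorable
observation: w = -2 (over 10 crossings) is diagram-only; (-A^3)^(2) removes it from V


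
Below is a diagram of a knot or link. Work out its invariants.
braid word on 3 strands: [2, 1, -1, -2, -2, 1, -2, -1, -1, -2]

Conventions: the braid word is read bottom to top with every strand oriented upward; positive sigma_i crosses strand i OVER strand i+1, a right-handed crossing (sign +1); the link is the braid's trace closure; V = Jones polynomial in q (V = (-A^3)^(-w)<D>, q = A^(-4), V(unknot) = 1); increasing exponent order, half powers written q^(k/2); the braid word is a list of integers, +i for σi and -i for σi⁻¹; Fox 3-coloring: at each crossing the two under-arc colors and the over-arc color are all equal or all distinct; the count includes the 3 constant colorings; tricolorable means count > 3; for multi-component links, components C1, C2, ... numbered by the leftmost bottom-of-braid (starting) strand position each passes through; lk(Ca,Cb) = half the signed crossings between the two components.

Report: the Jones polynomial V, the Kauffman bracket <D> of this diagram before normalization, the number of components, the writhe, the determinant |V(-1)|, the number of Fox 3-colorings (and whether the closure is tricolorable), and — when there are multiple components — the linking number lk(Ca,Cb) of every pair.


V(q) = -q^-6 + q^-5 - q^-4 + 2q^-3 - q^-2 + q^-1
bracket: A^-8 - A^-4 + 2 - A^4 + A^8 - A^12, w = -4
1 component, writhe -4, over 10 crossings
det 7, colorings 3 of 3^10 — not tricolorable
observation: w = -4 shifts under R1 moves; the (-A^3)^(4) factor cancels that in V


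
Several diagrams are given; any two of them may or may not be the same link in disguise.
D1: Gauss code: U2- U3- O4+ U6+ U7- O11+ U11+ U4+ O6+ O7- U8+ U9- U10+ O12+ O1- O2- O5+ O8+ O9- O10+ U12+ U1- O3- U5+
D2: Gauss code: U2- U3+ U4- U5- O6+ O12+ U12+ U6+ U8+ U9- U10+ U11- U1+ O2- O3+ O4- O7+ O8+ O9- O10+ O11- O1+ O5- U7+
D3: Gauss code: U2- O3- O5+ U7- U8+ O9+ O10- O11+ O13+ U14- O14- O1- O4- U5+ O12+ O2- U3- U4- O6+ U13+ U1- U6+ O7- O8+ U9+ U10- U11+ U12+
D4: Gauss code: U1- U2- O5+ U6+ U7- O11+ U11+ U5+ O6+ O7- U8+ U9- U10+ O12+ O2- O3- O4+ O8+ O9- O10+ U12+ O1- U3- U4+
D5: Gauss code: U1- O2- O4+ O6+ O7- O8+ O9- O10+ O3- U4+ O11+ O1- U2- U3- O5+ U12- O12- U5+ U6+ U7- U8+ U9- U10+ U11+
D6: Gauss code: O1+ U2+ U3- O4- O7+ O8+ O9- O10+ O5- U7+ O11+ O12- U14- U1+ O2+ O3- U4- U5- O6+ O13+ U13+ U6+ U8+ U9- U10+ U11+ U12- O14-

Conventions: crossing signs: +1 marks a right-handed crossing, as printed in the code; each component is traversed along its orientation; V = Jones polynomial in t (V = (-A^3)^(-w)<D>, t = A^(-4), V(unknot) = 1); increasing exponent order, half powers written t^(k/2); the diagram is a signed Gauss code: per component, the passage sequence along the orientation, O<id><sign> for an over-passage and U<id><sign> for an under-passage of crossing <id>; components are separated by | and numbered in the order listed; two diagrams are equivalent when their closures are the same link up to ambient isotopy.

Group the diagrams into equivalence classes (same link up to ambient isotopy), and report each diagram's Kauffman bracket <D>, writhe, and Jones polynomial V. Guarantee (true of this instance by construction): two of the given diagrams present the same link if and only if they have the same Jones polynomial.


grouping into links: {D1, D2, D3, D4, D5, D6}
V(D1) = 1  (w +2, c 12, <D> = A^6)
V(D2) = 1  (w +2, c 12, <D> = A^6)
V(D3) = 1  (w 0, c 14, <D> = 1)
V(D4) = 1  [12 crossings, <D> = A^6, w = +2]
V(D5) = 1  [12 crossings, <D> = 1, w = 0]
V(D6) = 1  [14 crossings, <D> = A^6, w = +2]
why: all 6 diagrams share one V(t), hence one class
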